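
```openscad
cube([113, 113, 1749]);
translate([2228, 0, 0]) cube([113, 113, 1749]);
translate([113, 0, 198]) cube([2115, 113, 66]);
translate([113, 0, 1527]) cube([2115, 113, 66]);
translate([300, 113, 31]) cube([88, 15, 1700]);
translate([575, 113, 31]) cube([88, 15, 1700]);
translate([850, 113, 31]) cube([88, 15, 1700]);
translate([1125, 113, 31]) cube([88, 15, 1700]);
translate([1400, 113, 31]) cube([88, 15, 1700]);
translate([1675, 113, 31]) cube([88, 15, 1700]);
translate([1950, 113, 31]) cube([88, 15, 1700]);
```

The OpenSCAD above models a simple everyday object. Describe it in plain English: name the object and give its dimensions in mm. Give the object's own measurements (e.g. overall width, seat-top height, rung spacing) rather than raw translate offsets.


A fence section. Two 113×113 mm posts, 1749 mm tall, stand on the floor with a clear span of 2115 mm between their inner faces. Two horizontal rails of 113×66 mm section span the gap between the posts with their undersides at z = 198 mm and z = 1527 mm, flush with the posts' −y face. 7 pickets, each 88 mm wide, 15 mm thick and 1700 mm tall, are fixed to the +y face of the rails with their bottoms at z = 31 mm, spaced across the span with a 187 mm gap after the −x post and between neighbouring pickets, with 190 mm left before the +x post.


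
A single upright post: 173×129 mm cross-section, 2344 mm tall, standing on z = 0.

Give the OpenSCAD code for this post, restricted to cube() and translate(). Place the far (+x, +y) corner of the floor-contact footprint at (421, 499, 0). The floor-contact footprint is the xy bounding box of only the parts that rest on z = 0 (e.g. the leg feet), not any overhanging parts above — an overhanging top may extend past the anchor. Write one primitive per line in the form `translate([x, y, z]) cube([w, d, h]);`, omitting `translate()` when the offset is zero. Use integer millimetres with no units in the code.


translate([248, 370, 0]) cube([173, 129, 2344]);


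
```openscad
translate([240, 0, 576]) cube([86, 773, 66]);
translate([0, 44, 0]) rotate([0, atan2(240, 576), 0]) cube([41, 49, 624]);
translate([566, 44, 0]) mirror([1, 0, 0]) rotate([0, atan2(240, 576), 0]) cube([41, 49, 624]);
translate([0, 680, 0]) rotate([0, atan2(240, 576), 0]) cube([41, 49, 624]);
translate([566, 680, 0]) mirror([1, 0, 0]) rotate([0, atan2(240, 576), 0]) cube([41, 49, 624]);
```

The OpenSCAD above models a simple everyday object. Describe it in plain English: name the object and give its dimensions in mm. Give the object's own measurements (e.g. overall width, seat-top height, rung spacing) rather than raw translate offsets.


A sawhorse. A 86×773×66 mm beam (x, y, z) sits on two A-frame leg pairs. Each pair is two raked legs of 41×49 mm section (49 mm along y) splaying symmetrically in x. Each leg rises 576 mm vertically over 240 mm of horizontal reach and is 624 mm long along its own axis. Every leg's outer bottom edge rests on the floor and its outer top edge meets a bottom edge of the beam — the left legs (tilting toward +x) meet the beam's −x bottom edge, the right legs (their mirror images, tilting toward −x) meet its +x bottom edge — so the leg tops tuck under the beam, the beam's underside is 576 mm above the floor, and the feet are 566 mm apart outside-to-outside with the beam centred between them. The two leg pairs are set in 44 mm from either end of the beam.


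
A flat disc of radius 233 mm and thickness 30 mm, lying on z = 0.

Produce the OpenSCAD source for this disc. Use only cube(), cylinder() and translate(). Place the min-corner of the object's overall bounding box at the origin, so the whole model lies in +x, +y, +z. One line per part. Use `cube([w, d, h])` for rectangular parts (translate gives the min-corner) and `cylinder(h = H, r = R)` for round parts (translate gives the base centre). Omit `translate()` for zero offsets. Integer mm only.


translate([233, 233, 0]) cylinder(h = 30, r = 233);


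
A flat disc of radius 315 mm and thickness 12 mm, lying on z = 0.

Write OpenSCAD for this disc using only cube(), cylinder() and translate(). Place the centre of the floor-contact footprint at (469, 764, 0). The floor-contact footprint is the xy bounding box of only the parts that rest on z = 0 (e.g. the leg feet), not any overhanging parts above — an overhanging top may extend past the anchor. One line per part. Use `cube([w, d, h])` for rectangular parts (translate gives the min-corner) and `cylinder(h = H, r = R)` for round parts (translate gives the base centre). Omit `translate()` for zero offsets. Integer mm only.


translate([469, 764, 0]) cylinder(h = 12, r = 315);


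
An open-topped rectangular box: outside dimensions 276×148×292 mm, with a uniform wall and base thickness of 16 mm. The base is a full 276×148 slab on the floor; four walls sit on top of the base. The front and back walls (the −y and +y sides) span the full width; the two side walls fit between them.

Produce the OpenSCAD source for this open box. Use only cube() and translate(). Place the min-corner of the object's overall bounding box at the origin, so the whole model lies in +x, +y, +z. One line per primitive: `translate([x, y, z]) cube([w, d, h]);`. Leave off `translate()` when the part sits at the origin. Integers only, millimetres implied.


cube([276, 148, 16]);
translate([0, 0, 16]) cube([276, 16, 276]);
translate([0, 132, 16]) cube([276, 16, 276]);
translate([0, 16, 16]) cube([16, 116, 276]);
translate([260, 16, 16]) cube([16, 116, 276]);


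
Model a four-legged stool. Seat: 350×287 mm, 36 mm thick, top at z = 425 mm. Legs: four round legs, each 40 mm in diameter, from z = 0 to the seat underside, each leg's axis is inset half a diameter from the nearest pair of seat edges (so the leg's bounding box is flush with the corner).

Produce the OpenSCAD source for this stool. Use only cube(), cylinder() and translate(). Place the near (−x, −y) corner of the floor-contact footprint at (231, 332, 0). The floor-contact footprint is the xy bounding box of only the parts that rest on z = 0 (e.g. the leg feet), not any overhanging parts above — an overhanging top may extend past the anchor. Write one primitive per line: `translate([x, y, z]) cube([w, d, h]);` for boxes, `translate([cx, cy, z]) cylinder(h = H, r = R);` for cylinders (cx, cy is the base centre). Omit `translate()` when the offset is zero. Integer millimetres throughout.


translate([231, 332, 389]) cube([350, 287, 36]);
translate([251, 352, 0]) cylinder(h = 389, r = 20);
translate([561, 352, 0]) cylinder(h = 389, r = 20);
translate([251, 599, 0]) cylinder(h = 389, r = 20);
translate([561, 599, 0]) cylinder(h = 389, r = 20);


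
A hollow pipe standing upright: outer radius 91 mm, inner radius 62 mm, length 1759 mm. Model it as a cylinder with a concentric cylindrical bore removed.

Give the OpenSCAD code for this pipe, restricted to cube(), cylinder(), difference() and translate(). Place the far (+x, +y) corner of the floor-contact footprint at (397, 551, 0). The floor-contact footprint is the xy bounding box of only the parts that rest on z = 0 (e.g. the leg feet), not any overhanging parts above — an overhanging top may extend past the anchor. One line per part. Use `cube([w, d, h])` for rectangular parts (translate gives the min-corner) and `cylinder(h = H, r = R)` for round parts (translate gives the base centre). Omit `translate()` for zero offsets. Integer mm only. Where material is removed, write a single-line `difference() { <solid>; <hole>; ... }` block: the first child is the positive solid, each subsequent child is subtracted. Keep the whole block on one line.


difference() { translate([306, 460, 0]) cylinder(h = 1759, r = 91); translate([306, 460, 0]) cylinder(h = 1759, r = 62); }


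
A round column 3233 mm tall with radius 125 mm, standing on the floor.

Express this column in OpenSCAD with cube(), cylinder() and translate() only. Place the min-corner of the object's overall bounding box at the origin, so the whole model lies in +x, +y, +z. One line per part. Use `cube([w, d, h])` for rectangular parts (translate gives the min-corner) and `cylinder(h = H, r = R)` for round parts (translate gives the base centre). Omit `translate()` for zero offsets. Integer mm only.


translate([125, 125, 0]) cylinder(h = 3233, r = 125);


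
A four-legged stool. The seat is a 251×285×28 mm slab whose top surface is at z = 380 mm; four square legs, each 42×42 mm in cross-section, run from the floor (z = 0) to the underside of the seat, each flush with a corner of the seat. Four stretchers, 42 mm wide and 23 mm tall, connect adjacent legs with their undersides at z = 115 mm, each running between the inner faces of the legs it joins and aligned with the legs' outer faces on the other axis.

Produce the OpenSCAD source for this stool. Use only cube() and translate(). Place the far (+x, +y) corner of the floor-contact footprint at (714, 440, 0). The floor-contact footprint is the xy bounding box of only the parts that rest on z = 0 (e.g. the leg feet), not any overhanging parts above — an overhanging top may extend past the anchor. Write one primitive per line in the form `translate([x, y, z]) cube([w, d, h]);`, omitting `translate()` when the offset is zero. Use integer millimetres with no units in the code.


translate([463, 155, 352]) cube([251, 285, 28]);
translate([463, 155, 0]) cube([42, 42, 352]);
translate([672, 155, 0]) cube([42, 42, 352]);
translate([463, 398, 0]) cube([42, 42, 352]);
translate([672, 398, 0]) cube([42, 42, 352]);
translate([505, 155, 115]) cube([167, 42, 23]);
translate([505, 398, 115]) cube([167, 42, 23]);
translate([463, 197, 115]) cube([42, 201, 23]);
translate([672, 197, 115]) cube([42, 201, 23]);


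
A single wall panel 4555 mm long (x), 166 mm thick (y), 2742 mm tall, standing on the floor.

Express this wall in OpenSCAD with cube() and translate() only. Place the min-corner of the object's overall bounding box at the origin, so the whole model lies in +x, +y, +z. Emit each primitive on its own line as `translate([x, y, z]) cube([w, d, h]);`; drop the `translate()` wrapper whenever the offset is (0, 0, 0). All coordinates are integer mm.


cube([4555, 166, 2742]);


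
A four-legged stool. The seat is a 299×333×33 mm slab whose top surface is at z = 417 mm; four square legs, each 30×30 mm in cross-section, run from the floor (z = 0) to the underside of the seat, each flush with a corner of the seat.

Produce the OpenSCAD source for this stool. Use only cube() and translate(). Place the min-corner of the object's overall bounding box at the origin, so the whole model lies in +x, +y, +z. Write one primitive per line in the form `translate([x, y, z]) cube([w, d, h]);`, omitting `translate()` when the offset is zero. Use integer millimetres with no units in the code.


translate([0, 0, 384]) cube([299, 333, 33]);
cube([30, 30, 384]);
translate([269, 0, 0]) cube([30, 30, 384]);
translate([0, 303, 0]) cube([30, 30, 384]);
translate([269, 303, 0]) cube([30, 30, 384]);


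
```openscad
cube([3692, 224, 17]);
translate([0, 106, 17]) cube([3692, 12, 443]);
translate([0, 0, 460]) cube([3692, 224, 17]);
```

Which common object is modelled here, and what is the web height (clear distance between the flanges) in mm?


An I-beam. The web height is 443 mm.

Two wide flanges with a thin centred web — an I-beam. Overall 477 mm minus two 17 mm flanges gives a web of 477 − 2·17 = 443 mm.


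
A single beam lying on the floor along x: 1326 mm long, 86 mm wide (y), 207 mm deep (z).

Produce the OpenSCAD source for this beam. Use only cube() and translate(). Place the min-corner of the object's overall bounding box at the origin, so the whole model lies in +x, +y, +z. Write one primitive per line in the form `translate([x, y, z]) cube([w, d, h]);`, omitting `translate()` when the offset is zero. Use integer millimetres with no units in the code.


cube([1326, 86, 207]);


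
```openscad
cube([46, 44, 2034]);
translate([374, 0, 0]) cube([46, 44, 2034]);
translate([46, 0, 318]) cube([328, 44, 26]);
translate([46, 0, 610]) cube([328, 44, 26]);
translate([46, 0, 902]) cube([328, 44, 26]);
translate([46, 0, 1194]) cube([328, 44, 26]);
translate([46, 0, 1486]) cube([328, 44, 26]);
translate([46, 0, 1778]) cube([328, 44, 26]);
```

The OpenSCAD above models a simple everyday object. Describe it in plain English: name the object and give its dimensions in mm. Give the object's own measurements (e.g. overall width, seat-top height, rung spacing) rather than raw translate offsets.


A straight ladder. Two 46×44 mm vertical rails, 2034 mm tall, stand 420 mm apart (outside-to-outside) with their front faces coplanar on the −y side. 6 rungs, each 44 mm deep and 26 mm tall, span between the inner faces of the rails, front faces flush with the rails. The lowest rung's underside is at z = 318 mm and rungs are spaced 292 mm apart (underside to underside).


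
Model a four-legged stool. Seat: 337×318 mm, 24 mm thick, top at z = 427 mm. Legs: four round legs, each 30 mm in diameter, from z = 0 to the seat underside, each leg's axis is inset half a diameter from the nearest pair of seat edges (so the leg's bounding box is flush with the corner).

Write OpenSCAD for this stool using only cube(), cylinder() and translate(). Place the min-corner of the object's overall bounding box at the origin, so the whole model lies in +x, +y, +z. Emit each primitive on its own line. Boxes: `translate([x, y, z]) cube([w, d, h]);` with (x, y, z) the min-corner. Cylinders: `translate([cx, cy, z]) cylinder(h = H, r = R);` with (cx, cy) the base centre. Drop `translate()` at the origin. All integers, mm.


translate([0, 0, 403]) cube([337, 318, 24]);
translate([15, 15, 0]) cylinder(h = 403, r = 15);
translate([322, 15, 0]) cylinder(h = 403, r = 15);
translate([15, 303, 0]) cylinder(h = 403, r = 15);
translate([322, 303, 0]) cylinder(h = 403, r = 15);


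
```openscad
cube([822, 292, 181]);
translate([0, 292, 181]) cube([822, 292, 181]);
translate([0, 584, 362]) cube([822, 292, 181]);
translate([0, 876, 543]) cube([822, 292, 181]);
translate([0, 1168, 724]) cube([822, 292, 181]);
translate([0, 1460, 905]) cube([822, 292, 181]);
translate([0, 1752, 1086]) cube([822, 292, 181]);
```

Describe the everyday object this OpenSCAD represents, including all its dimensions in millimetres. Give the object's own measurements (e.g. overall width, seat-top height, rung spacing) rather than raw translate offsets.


A straight staircase of 7 solid steps. Each step is 822 mm wide (x), 292 mm deep (y, the going) and 181 mm tall (the rise). The first step rests on the floor; each subsequent step sits one going further in +y and one rise higher in +z, directly behind and above the previous step with no overlap.


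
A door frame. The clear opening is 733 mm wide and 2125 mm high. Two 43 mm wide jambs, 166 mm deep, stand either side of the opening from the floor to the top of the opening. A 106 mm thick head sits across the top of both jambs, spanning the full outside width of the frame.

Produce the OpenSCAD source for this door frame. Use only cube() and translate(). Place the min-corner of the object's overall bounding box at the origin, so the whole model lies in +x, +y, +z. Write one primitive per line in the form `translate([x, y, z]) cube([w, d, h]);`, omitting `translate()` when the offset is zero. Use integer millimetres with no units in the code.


cube([43, 166, 2125]);
translate([776, 0, 0]) cube([43, 166, 2125]);
translate([0, 0, 2125]) cube([819, 166, 106]);


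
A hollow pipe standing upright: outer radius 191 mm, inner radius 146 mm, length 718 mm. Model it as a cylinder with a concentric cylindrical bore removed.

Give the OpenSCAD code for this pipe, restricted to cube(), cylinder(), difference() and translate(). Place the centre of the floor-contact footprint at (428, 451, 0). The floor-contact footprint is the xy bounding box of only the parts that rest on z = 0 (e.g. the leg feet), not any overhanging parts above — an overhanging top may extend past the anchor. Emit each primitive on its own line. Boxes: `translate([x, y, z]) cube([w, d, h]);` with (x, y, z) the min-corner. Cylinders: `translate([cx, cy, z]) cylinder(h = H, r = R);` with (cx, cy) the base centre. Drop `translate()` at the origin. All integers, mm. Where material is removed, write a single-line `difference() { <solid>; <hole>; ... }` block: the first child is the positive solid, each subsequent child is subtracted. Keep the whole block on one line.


difference() { translate([428, 451, 0]) cylinder(h = 718, r = 191); translate([428, 451, 0]) cylinder(h = 718, r = 146); }


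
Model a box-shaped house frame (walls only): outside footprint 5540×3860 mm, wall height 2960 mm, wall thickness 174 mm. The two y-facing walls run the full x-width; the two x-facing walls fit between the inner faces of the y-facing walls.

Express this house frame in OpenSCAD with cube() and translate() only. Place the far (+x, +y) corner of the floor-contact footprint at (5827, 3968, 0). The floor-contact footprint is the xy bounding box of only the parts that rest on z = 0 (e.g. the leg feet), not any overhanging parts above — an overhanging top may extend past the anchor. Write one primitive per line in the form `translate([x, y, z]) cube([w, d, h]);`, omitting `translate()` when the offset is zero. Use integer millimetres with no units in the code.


translate([287, 108, 0]) cube([5540, 174, 2960]);
translate([287, 3794, 0]) cube([5540, 174, 2960]);
translate([287, 282, 0]) cube([174, 3512, 2960]);
translate([5653, 282, 0]) cube([174, 3512, 2960]);


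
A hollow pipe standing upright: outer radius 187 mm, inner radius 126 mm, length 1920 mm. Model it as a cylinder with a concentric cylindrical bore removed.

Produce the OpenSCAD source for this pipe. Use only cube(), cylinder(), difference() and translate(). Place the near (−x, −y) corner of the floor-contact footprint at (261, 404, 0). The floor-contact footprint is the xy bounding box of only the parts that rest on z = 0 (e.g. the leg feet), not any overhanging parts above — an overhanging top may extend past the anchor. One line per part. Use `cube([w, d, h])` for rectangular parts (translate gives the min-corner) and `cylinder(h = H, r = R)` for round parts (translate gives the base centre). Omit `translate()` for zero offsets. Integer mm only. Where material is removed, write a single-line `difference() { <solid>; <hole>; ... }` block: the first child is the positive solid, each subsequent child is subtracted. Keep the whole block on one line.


difference() { translate([448, 591, 0]) cylinder(h = 1920, r = 187); translate([448, 591, 0]) cylinder(h = 1920, r = 126); }


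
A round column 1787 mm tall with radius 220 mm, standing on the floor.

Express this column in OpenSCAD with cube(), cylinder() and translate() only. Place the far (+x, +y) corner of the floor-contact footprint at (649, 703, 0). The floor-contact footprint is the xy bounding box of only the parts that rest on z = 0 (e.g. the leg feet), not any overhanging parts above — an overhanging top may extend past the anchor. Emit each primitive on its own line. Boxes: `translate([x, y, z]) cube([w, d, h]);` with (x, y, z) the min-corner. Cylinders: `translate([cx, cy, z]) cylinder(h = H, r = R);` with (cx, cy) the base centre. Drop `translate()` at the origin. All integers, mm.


translate([429, 483, 0]) cylinder(h = 1787, r = 220);


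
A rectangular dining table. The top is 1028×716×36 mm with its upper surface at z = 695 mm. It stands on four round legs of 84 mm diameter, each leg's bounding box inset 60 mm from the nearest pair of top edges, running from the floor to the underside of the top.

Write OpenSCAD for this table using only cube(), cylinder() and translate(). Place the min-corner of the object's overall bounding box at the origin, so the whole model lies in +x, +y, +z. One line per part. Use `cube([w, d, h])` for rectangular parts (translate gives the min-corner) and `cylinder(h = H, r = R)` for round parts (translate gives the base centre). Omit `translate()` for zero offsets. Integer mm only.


// leg_h = 695 - 36 = 659
translate([0, 0, 659]) cube([1028, 716, 36]);
translate([102, 102, 0]) cylinder(h = 659, r = 42);
translate([926, 102, 0]) cylinder(h = 659, r = 42);
translate([102, 614, 0]) cylinder(h = 659, r = 42);
translate([926, 614, 0]) cylinder(h = 659, r = 42);


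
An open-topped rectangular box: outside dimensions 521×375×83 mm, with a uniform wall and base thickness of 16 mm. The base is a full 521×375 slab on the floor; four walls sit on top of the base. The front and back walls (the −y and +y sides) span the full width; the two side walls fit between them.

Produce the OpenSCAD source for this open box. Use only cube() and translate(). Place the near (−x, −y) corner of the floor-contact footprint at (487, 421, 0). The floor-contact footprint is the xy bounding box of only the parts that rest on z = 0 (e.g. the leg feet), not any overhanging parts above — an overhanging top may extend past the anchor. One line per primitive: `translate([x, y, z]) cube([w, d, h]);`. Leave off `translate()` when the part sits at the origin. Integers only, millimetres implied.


translate([487, 421, 0]) cube([521, 375, 16]);
translate([487, 421, 16]) cube([521, 16, 67]);
translate([487, 780, 16]) cube([521, 16, 67]);
translate([487, 437, 16]) cube([16, 343, 67]);
translate([992, 437, 16]) cube([16, 343, 67]);


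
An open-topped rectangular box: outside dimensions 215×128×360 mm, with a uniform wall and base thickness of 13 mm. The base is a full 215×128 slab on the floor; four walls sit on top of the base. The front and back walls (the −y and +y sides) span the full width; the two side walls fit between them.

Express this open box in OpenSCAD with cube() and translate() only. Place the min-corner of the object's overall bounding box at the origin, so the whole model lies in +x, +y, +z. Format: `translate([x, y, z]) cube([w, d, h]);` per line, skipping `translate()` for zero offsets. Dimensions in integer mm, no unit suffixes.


cube([215, 128, 13]);
translate([0, 0, 13]) cube([215, 13, 347]);
translate([0, 115, 13]) cube([215, 13, 347]);
translate([0, 13, 13]) cube([13, 102, 347]);
translate([202, 13, 13]) cube([13, 102, 347]);


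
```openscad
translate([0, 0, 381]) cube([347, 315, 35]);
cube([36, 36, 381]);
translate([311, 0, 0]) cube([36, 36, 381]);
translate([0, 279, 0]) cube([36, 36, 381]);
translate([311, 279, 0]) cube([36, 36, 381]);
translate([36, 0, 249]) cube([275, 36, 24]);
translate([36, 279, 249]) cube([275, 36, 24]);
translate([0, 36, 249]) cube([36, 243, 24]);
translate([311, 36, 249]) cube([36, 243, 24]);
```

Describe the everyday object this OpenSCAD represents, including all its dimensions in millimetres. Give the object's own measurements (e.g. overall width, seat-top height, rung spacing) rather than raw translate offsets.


A four-legged stool. The seat is a 347×315×35 mm slab whose top surface is at z = 416 mm; four square legs, each 36×36 mm in cross-section, run from the floor (z = 0) to the underside of the seat, each flush with a corner of the seat. Four stretchers, 36 mm wide and 24 mm tall, connect adjacent legs with their undersides at z = 249 mm, each running between the inner faces of the legs it joins and aligned with the legs' outer faces on the other axis.


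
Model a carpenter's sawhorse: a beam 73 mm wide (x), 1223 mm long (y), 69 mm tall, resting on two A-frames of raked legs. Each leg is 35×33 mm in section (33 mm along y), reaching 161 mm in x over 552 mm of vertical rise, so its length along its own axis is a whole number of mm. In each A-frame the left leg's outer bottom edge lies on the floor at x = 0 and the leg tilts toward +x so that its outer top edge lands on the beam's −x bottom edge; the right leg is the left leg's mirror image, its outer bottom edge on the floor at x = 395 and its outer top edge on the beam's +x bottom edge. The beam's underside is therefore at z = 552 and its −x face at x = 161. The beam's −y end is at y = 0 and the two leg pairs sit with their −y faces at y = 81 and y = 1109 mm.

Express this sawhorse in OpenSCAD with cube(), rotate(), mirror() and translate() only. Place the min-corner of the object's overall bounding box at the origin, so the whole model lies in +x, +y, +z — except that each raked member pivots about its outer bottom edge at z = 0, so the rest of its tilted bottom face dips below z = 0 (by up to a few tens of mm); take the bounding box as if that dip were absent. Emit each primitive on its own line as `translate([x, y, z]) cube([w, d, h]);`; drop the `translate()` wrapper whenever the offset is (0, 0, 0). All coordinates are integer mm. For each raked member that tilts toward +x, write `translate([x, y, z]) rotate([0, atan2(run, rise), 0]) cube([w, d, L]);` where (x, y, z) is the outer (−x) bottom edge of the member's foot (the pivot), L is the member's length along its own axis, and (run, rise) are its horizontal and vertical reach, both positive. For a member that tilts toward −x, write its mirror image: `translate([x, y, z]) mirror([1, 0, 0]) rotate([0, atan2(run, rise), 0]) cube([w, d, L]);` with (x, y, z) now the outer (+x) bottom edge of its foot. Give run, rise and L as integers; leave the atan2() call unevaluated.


translate([161, 0, 552]) cube([73, 1223, 69]);
translate([0, 81, 0]) rotate([0, atan2(161, 552), 0]) cube([35, 33, 575]);
translate([395, 81, 0]) mirror([1, 0, 0]) rotate([0, atan2(161, 552), 0]) cube([35, 33, 575]);
translate([0, 1109, 0]) rotate([0, atan2(161, 552), 0]) cube([35, 33, 575]);
translate([395, 1109, 0]) mirror([1, 0, 0]) rotate([0, atan2(161, 552), 0]) cube([35, 33, 575]);


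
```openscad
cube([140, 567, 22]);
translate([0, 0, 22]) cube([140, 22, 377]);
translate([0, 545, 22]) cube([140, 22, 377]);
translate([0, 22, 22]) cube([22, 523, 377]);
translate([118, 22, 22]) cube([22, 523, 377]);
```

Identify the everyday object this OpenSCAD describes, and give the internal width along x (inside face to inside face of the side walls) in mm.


An open box. The internal width is 96 mm.

A 140×567 base slab with four walls standing on it — an open box. The base is 140 mm wide and the walls are 22 mm thick, so the internal width is 140 − 2 × 22 = 96 mm.


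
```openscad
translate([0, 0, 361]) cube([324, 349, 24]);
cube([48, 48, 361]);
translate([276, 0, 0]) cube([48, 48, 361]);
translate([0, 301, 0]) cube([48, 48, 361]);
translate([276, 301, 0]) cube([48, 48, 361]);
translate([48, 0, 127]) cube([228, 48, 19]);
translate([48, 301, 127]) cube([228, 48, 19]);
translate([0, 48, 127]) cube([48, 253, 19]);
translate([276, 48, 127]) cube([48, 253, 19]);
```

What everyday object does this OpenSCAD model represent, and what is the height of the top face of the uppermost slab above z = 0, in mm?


A stool. The seat height is 385 mm.

A 324×349×24 slab at z = 361 on four corner posts — a stool. The seat top is 361 + 24 = 385 mm.


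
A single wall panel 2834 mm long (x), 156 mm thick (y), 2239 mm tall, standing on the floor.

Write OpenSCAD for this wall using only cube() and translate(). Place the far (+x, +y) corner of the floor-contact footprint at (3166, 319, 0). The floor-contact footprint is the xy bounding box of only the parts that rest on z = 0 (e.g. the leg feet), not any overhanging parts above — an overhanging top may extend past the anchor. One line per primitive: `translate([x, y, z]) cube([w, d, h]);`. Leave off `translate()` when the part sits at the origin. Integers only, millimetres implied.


translate([332, 163, 0]) cube([2834, 156, 2239]);


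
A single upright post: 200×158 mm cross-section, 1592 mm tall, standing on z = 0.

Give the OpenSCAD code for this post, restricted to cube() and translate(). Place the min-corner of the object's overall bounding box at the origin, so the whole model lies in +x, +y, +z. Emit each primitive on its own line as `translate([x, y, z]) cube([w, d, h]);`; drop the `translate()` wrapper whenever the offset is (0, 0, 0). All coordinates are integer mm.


cube([200, 158, 1592]);


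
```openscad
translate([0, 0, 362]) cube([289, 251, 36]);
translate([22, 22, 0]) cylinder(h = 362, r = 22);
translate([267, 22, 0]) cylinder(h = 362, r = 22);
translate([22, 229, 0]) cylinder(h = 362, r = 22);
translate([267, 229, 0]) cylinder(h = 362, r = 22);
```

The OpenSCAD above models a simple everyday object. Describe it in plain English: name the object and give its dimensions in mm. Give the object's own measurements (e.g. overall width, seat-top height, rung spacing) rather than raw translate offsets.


A simple wooden stool: a rectangular seat 289 mm (x) by 251 mm (y), 36 mm thick, top face at z = 398 mm, on four round legs, each 44 mm in diameter. The legs rest on z = 0, each leg's axis is inset half a diameter from the nearest pair of seat edges (so the leg's bounding box is flush with the corner).


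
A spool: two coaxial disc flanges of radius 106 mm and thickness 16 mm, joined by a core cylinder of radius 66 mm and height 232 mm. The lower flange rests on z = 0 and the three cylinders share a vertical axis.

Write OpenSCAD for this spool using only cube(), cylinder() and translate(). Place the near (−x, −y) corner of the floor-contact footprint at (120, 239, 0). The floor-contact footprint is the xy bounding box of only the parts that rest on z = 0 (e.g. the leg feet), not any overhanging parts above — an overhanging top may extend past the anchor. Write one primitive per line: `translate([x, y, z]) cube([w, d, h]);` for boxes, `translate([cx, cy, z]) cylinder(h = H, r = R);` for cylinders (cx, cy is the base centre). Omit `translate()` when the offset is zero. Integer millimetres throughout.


translate([226, 345, 0]) cylinder(h = 16, r = 106);
translate([226, 345, 16]) cylinder(h = 232, r = 66);
translate([226, 345, 248]) cylinder(h = 16, r = 106);


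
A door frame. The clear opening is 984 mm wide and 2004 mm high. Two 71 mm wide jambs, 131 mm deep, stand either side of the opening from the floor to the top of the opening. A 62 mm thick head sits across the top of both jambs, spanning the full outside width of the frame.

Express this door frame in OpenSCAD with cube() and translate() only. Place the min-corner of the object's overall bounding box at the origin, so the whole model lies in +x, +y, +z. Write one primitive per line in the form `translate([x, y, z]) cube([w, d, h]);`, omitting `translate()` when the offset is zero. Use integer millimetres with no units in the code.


cube([71, 131, 2004]);
translate([1055, 0, 0]) cube([71, 131, 2004]);
translate([0, 0, 2004]) cube([1126, 131, 62]);


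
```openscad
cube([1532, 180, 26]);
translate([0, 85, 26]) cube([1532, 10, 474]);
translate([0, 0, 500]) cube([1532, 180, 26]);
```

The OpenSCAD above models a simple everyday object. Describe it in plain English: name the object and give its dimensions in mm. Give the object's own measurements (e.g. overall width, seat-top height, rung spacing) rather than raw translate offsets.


An I-beam lying along x, 1532 mm long. Overall section height 526 mm. Two flanges 180 mm wide (y) and 26 mm thick, one on the floor and one at the top; a web 10 mm thick runs between them, centred on the flange width.


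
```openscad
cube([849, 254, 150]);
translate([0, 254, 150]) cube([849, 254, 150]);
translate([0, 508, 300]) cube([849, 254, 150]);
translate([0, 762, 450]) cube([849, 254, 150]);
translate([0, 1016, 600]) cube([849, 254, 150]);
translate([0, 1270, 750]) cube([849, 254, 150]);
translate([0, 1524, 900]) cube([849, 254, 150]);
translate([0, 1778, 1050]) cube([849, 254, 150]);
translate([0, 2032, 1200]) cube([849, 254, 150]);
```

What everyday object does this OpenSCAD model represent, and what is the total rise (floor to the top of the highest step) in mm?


A staircase. The total rise is 1350 mm.

9 identical blocks, each offset up and back from the previous — a staircase. Each step is 150 mm tall and there are 9 of them, so the total rise is 9 × 150 = 1350 mm.


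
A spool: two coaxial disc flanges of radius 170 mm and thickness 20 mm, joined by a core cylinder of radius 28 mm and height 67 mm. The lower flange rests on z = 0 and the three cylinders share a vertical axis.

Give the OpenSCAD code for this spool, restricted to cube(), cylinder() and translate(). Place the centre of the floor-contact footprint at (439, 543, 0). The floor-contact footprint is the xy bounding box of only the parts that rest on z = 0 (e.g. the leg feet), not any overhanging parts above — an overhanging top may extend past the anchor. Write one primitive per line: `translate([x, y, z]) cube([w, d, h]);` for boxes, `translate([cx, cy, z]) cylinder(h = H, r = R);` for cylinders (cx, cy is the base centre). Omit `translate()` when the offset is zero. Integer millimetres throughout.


translate([439, 543, 0]) cylinder(h = 20, r = 170);
translate([439, 543, 20]) cylinder(h = 67, r = 28);
translate([439, 543, 87]) cylinder(h = 20, r = 170);


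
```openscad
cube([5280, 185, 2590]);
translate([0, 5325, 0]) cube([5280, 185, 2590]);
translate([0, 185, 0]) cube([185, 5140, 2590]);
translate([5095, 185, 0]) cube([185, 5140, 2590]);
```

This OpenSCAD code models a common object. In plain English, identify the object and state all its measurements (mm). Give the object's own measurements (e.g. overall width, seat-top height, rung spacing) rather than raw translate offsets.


The wall frame of a small rectangular building: four walls, each 2590 mm tall and 185 mm thick, enclosing a footprint 5280 mm (x) by 5510 mm (y) outside-to-outside, with no floor or roof. The front and back walls (the −y and +y sides) span the full width; the two side walls fit between them.


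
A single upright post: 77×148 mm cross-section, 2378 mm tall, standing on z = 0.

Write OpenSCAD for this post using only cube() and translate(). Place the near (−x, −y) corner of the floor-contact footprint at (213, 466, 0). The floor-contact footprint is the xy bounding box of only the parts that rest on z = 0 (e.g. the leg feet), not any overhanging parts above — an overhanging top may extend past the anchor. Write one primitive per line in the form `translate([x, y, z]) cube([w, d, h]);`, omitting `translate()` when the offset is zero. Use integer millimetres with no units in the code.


translate([213, 466, 0]) cube([77, 148, 2378]);


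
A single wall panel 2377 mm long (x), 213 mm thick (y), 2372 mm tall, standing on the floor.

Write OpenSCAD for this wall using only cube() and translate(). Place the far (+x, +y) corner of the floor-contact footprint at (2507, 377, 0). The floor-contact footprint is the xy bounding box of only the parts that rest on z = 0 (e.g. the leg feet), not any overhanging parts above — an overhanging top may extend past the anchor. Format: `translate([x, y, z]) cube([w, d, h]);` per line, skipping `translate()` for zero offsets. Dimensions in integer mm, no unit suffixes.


translate([130, 164, 0]) cube([2377, 213, 2372]);


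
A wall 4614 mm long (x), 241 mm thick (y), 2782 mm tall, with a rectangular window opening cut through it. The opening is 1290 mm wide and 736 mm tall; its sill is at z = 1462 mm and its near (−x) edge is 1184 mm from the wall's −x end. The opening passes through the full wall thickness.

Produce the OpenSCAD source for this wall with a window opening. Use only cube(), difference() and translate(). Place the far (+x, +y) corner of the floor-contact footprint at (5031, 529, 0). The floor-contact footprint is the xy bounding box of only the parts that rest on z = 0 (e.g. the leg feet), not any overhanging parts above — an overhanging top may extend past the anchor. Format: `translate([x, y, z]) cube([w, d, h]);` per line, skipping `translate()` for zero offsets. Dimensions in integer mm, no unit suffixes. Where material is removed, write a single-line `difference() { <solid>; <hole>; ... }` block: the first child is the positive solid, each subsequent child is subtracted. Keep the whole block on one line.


difference() { translate([417, 288, 0]) cube([4614, 241, 2782]); translate([1601, 288, 1462]) cube([1290, 241, 736]); }


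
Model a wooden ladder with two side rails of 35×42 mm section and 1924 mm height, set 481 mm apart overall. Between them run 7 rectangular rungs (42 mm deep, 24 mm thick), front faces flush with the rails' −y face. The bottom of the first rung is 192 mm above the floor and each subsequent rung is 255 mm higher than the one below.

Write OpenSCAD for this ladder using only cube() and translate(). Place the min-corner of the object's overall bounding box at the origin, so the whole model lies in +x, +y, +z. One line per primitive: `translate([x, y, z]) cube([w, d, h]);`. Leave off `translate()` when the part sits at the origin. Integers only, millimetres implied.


cube([35, 42, 1924]);
translate([446, 0, 0]) cube([35, 42, 1924]);
translate([35, 0, 192]) cube([411, 42, 24]);
translate([35, 0, 447]) cube([411, 42, 24]);
translate([35, 0, 702]) cube([411, 42, 24]);
translate([35, 0, 957]) cube([411, 42, 24]);
translate([35, 0, 1212]) cube([411, 42, 24]);
translate([35, 0, 1467]) cube([411, 42, 24]);
translate([35, 0, 1722]) cube([411, 42, 24]);


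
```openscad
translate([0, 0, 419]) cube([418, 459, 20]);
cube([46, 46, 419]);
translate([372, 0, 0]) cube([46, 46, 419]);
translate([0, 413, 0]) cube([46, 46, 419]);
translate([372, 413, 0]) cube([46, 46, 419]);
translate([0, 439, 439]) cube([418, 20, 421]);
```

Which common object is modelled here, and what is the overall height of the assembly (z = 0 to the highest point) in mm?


A chair. The overall height is 860 mm.

A slab on four corner posts with a tall panel at the back — a chair. The seat slab sits at z = 419 with thickness 20, and the 421 mm backrest starts at the seat top, so the overall height is 419 + 20 + 421 = 860 mm.


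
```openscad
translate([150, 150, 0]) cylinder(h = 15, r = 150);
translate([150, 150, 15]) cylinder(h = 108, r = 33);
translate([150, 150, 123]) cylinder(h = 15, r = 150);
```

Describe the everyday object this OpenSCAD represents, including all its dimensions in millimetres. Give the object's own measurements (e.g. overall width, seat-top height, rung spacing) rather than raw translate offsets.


A spool: two coaxial disc flanges of radius 150 mm and thickness 15 mm, joined by a core cylinder of radius 33 mm and height 108 mm. The lower flange rests on z = 0 and the three cylinders share a vertical axis.


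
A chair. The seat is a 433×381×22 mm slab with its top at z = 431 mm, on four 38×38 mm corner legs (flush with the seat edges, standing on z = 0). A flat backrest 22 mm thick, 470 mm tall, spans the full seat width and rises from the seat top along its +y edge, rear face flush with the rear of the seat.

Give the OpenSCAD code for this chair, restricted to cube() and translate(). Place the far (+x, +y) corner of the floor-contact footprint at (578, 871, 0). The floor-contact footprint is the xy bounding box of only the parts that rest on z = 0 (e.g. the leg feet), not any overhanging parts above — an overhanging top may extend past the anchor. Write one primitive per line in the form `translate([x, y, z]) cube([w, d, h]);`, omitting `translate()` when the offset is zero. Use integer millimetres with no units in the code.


translate([145, 490, 409]) cube([433, 381, 22]);
translate([145, 490, 0]) cube([38, 38, 409]);
translate([540, 490, 0]) cube([38, 38, 409]);
translate([145, 833, 0]) cube([38, 38, 409]);
translate([540, 833, 0]) cube([38, 38, 409]);
translate([145, 849, 431]) cube([433, 22, 470]);


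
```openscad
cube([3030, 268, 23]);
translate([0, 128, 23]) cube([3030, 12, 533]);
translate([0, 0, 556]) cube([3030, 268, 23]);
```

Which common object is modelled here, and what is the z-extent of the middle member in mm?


An I-beam. The web height is 533 mm.

Two wide flanges with a thin centred web — an I-beam. Overall 579 mm minus two 23 mm flanges gives a web of 579 − 2·23 = 533 mm.


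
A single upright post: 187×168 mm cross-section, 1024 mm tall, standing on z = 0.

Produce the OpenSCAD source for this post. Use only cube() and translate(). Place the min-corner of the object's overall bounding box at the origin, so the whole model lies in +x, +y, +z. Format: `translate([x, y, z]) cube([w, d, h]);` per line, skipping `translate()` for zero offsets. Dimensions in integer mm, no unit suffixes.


cube([187, 168, 1024]);
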